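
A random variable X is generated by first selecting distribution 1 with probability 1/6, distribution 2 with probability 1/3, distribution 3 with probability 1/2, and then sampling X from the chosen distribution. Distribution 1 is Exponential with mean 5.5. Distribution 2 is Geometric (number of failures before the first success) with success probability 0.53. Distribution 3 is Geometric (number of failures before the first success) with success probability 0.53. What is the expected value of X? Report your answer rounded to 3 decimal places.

Component means — 1: 5.5; 2: 0.886792; 3: 0.886792.
E[X] = 0.166667·5.5 + 0.333333·0.886792 + 0.5·0.886792 = 1.65566.

1.656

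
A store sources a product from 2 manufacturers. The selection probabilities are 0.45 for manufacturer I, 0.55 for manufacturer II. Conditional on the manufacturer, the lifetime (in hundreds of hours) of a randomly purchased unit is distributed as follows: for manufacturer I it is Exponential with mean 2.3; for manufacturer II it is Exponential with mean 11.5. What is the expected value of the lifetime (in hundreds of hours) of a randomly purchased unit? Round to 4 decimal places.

Component means — I: 2.3; II: 11.5.
E[X] = 0.45·2.3 + 0.55·11.5 = 7.36.

7.3600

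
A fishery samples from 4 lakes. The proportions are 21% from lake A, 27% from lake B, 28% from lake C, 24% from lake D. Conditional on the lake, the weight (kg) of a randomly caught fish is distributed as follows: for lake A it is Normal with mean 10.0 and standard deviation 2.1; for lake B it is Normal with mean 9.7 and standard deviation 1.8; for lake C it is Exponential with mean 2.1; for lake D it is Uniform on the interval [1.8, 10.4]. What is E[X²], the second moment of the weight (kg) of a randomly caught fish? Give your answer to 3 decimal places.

61.084

For each component E[X²] = Var + (mean)², giving A: 104.41; B: 97.33; C: 8.82; D: 43.3733.
Overall E[X²] = 0.21·104.41 + 0.27·97.33 + 0.28·8.82 + 0.24·43.3733 = 61.0844.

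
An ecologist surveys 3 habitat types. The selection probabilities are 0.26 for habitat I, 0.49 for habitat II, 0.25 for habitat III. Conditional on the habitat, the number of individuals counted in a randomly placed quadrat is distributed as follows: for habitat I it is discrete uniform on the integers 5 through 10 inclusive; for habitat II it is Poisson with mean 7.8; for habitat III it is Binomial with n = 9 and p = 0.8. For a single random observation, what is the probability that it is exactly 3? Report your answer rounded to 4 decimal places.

Conditional on each habitat, P(X = 3): I: 0; II: 0.0324068; III: 0.00275251.
By total probability, P(X = 3) = 0.26·0 + 0.49·0.0324068 + 0.25·0.00275251 = 0.0165674.

0.0166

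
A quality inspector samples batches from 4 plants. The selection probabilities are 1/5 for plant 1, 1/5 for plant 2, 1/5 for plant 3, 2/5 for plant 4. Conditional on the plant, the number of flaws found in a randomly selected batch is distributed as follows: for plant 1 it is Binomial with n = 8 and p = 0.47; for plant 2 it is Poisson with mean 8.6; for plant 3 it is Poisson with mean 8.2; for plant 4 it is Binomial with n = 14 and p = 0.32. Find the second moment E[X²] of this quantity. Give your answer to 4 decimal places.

44.0728

For each component E[X²] = Var + (mean)², giving 1: 16.1304; 2: 82.56; 3: 75.44; 4: 23.1168.
Overall E[X²] = 0.2·16.1304 + 0.2·82.56 + 0.2·75.44 + 0.4·23.1168 = 44.0728.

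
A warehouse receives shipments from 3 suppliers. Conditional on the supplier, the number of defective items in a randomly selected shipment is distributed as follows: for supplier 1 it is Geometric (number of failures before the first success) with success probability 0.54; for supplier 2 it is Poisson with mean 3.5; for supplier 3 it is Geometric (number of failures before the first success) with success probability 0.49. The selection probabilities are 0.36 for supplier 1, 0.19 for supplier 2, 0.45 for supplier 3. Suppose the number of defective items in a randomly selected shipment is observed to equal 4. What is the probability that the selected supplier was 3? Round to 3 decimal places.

Likelihoods P(X=4 | ·): 1: 0.0241783; 2: 0.188812; 3: 0.0331495.
Posterior ∝ prior × likelihood. Numerator for 3: 0.45·0.0331495 = 0.0149173.
Normalizing constant: 0.36·0.0241783 + 0.19·0.188812 + 0.45·0.0331495 = 0.0594958.
P(3 | observation) = 0.0149173 / 0.0594958 = 0.250728.

0.251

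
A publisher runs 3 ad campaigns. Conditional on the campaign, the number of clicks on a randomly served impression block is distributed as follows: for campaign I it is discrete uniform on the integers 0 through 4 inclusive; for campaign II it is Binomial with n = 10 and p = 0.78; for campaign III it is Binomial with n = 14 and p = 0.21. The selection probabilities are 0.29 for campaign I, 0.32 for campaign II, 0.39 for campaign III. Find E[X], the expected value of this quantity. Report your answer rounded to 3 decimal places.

Component means — I: 2; II: 7.8; III: 2.94.
E[X] = 0.29·2 + 0.32·7.8 + 0.39·2.94 = 4.2226.

4.223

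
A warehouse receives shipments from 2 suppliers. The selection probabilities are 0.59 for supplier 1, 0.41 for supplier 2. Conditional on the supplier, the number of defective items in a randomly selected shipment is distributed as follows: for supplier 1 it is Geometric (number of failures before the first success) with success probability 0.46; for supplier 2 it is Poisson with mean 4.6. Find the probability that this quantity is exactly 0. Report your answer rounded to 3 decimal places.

0.276

Conditional on each supplier, P(X = 0): 1: 0.46; 2: 0.0100518.
By total probability, P(X = 0) = 0.59·0.46 + 0.41·0.0100518 = 0.275521.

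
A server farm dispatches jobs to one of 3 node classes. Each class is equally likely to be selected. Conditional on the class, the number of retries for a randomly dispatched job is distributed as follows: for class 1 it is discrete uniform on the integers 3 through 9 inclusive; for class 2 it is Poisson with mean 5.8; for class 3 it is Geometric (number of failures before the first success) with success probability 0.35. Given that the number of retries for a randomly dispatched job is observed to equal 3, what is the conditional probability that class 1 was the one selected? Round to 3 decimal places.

Likelihoods P(X=3 | ·): 1: 0.142857; 2: 0.098452; 3: 0.0961188.
Posterior ∝ prior × likelihood. Numerator for 1: 0.333333·0.142857 = 0.047619.
Normalizing constant: 0.333333·0.142857 + 0.333333·0.098452 + 0.333333·0.0961188 = 0.112476.
P(1 | observation) = 0.047619 / 0.112476 = 0.423371.

0.423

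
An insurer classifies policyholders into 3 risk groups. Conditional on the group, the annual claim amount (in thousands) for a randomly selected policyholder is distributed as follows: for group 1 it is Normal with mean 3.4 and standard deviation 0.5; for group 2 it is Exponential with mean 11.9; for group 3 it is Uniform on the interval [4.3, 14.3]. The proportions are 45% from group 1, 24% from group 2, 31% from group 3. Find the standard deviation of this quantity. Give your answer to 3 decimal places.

7.060

Per component, 1: μ=3.4, E[X²]=11.81; 2: μ=11.9, E[X²]=283.22; 3: μ=9.3, E[X²]=94.8233.
E[X] = 0.45·3.4 + 0.24·11.9 + 0.31·9.3 = 7.269.
E[X²] = 0.45·11.81 + 0.24·283.22 + 0.31·94.8233 = 102.683.
Var(X) = E[X²] − (E[X])² = 102.683 − 52.8384 = 49.8442.
SD(X) = √49.8442 = 7.06004.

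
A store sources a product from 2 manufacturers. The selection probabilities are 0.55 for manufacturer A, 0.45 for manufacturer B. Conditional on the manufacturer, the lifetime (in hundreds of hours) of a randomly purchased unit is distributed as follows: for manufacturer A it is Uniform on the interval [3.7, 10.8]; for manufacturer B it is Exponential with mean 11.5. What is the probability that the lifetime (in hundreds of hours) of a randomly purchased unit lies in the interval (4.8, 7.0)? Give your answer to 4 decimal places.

0.2220

Conditional on each manufacturer, P(4.8 < X < 7.0): A: 0.309859; B: 0.114703.
By total probability, P(4.8 < X < 7.0) = 0.55·0.309859 + 0.45·0.114703 = 0.222039.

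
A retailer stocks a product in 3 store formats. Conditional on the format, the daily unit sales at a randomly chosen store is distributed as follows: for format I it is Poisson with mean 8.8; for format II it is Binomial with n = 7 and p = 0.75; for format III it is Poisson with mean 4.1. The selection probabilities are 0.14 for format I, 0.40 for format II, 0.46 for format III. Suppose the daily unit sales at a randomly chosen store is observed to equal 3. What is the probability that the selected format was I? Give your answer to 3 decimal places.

0.021

Likelihoods P(X=3 | ·): I: 0.0171201; II: 0.0576782; III: 0.190368.
Posterior ∝ prior × likelihood. Numerator for I: 0.14·0.0171201 = 0.00239681.
Normalizing constant: 0.14·0.0171201 + 0.4·0.0576782 + 0.46·0.190368 = 0.113037.
P(I | observation) = 0.00239681 / 0.113037 = 0.0212037.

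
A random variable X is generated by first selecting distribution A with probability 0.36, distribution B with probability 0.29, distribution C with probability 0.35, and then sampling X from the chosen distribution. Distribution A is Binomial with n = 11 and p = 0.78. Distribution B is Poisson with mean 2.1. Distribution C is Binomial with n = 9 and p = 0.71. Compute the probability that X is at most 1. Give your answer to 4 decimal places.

Conditional on each component, P(X ≤ 1): A: 2.33727e-06; B: 0.379615; C: 0.000334165.
By total probability, P(X ≤ 1) = 0.36·2.33727e-06 + 0.29·0.379615 + 0.35·0.000334165 = 0.110206.

0.1102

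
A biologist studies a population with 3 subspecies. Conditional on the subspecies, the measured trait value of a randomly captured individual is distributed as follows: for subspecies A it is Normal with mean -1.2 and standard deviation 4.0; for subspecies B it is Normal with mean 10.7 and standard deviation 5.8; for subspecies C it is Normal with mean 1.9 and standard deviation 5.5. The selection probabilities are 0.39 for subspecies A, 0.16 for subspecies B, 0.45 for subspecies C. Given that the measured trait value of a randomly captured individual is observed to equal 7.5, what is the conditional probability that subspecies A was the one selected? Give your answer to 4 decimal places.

Likelihoods f(7.5 | ·): A: 0.00936716; B: 0.0590721; C: 0.0431949.
Posterior ∝ prior × likelihood. Numerator for A: 0.39·0.00936716 = 0.00365319.
Normalizing constant: 0.39·0.00936716 + 0.16·0.0590721 + 0.45·0.0431949 = 0.0325424.
P(A | observation) = 0.00365319 / 0.0325424 = 0.112259.

0.1123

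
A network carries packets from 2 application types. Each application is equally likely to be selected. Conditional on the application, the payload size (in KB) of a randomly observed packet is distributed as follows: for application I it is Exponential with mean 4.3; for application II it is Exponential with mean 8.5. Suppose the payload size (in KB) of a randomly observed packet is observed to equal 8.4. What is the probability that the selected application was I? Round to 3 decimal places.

0.430

Likelihoods f(8.4 | ·): I: 0.0329718; II: 0.0437921.
Posterior ∝ prior × likelihood. Numerator for I: 0.5·0.0329718 = 0.0164859.
Normalizing constant: 0.5·0.0329718 + 0.5·0.0437921 = 0.0383819.
P(I | observation) = 0.0164859 / 0.0383819 = 0.429522.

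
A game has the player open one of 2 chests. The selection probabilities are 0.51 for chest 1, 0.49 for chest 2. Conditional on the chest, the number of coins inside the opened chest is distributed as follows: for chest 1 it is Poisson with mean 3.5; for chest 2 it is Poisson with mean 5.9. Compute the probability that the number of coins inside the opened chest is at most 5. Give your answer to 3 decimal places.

Conditional on each chest, P(X ≤ 5): 1: 0.857614; 2: 0.461873.
By total probability, P(X ≤ 5) = 0.51·0.857614 + 0.49·0.461873 = 0.663701.

0.664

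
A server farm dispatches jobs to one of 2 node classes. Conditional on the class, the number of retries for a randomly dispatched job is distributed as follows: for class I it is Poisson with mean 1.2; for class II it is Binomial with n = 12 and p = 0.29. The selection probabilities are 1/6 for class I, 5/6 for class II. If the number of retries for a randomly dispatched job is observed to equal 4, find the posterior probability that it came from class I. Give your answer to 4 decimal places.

Likelihoods P(X=4 | ·): I: 0.0260232; II: 0.226081.
Posterior ∝ prior × likelihood. Numerator for I: 0.166667·0.0260232 = 0.0043372.
Normalizing constant: 0.166667·0.0260232 + 0.833333·0.226081 = 0.192738.
P(I | observation) = 0.0043372 / 0.192738 = 0.0225031.

0.0225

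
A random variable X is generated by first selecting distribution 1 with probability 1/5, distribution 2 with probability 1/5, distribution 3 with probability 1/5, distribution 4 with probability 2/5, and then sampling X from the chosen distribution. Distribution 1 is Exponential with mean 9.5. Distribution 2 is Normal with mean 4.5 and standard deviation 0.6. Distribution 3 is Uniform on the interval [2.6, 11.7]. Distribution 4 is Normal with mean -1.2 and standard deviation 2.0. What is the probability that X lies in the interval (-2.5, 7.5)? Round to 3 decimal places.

0.714

Conditional on each component, P(-2.5 < X < 7.5): 1: 0.545916; 2: 1; 3: 0.538462; 4: 0.742147.
By total probability, P(-2.5 < X < 7.5) = 0.2·0.545916 + 0.2·1 + 0.2·0.538462 + 0.4·0.742147 = 0.713734.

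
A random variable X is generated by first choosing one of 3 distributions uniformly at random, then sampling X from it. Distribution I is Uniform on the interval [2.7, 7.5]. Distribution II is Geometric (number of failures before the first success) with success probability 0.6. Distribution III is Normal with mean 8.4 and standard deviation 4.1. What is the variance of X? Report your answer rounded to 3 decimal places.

Per component, I: μ=5.1, E[X²]=27.93; II: μ=0.666667, E[X²]=1.55556; III: μ=8.4, E[X²]=87.37.
E[X] = 0.333333·5.1 + 0.333333·0.666667 + 0.333333·8.4 = 4.72222.
E[X²] = 0.333333·27.93 + 0.333333·1.55556 + 0.333333·87.37 = 38.9519.
Var(X) = E[X²] − (E[X])² = 38.9519 − 22.2994 = 16.6525.

16.652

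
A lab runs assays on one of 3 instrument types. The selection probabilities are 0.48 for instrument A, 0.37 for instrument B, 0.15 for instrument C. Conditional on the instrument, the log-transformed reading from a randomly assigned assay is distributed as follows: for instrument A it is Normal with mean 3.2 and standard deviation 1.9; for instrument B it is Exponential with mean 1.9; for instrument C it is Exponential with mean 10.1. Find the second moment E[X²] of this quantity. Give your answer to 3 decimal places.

39.922

For each component E[X²] = Var + (mean)², giving A: 13.85; B: 7.22; C: 204.02.
Overall E[X²] = 0.48·13.85 + 0.37·7.22 + 0.15·204.02 = 39.9224.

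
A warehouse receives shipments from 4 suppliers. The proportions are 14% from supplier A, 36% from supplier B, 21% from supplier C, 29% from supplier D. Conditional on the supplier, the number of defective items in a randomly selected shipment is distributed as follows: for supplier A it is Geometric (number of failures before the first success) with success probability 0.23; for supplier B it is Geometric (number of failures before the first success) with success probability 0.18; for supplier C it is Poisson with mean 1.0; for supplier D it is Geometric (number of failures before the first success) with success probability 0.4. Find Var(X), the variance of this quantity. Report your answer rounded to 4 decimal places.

Per component, A: μ=3.34783, E[X²]=25.7637; B: μ=4.55556, E[X²]=46.0617; C: μ=1, E[X²]=2; D: μ=1.5, E[X²]=6.
E[X] = 0.14·3.34783 + 0.36·4.55556 + 0.21·1 + 0.29·1.5 = 2.7537.
E[X²] = 0.14·25.7637 + 0.36·46.0617 + 0.21·2 + 0.29·6 = 22.3491.
Var(X) = E[X²] − (E[X])² = 22.3491 − 7.58284 = 14.7663.

14.7663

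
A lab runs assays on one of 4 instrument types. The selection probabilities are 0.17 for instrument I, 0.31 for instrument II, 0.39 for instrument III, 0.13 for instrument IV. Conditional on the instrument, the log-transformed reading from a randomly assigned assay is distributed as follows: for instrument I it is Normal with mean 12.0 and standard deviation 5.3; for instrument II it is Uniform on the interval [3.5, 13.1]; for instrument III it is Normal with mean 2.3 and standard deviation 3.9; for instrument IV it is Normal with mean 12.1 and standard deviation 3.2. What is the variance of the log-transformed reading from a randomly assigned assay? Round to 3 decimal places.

31.183

Per component, I: μ=12, E[X²]=172.09; II: μ=8.3, E[X²]=76.57; III: μ=2.3, E[X²]=20.5; IV: μ=12.1, E[X²]=156.65.
E[X] = 0.17·12 + 0.31·8.3 + 0.39·2.3 + 0.13·12.1 = 7.083.
E[X²] = 0.17·172.09 + 0.31·76.57 + 0.39·20.5 + 0.13·156.65 = 81.3515.
Var(X) = E[X²] − (E[X])² = 81.3515 − 50.1689 = 31.1826.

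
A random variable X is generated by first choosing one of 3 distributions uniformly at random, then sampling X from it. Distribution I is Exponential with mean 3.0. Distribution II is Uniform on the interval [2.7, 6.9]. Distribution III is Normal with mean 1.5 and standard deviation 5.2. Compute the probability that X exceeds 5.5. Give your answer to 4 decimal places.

Conditional on each component, P(X > 5.5): I: 0.15988; II: 0.333333; III: 0.220878.
By total probability, P(X > 5.5) = 0.333333·0.15988 + 0.333333·0.333333 + 0.333333·0.220878 = 0.23803.

0.2380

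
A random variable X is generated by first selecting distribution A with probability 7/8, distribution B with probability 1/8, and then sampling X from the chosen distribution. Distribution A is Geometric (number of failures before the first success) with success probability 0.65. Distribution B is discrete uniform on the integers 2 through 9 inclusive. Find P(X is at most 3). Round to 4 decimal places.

0.8931

Conditional on each component, P(X ≤ 3): A: 0.984994; B: 0.25.
By total probability, P(X ≤ 3) = 0.875·0.984994 + 0.125·0.25 = 0.89312.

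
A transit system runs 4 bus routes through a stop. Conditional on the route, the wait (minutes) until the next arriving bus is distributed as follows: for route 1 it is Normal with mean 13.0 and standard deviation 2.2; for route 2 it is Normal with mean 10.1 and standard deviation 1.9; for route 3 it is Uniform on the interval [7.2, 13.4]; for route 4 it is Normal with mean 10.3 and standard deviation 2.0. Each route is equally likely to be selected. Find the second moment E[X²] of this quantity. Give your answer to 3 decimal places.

124.711

For each component E[X²] = Var + (mean)², giving 1: 173.84; 2: 105.62; 3: 109.293; 4: 110.09.
Overall E[X²] = 0.25·173.84 + 0.25·105.62 + 0.25·109.293 + 0.25·110.09 = 124.711.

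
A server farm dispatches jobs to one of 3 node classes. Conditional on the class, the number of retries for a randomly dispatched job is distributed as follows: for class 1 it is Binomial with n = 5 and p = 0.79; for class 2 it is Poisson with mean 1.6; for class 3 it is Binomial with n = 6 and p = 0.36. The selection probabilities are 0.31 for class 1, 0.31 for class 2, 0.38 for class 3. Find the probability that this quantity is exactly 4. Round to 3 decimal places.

0.183

Conditional on each class, P(X = 4): 1: 0.408976; 2: 0.0551312; 3: 0.103196.
By total probability, P(X = 4) = 0.31·0.408976 + 0.31·0.0551312 + 0.38·0.103196 = 0.183088.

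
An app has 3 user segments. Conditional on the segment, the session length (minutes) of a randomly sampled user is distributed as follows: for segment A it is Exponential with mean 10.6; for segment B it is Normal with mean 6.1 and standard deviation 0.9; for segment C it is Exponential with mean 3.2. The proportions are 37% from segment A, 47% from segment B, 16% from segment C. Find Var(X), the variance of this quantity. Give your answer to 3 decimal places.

Per component, A: μ=10.6, E[X²]=224.72; B: μ=6.1, E[X²]=38.02; C: μ=3.2, E[X²]=20.48.
E[X] = 0.37·10.6 + 0.47·6.1 + 0.16·3.2 = 7.301.
E[X²] = 0.37·224.72 + 0.47·38.02 + 0.16·20.48 = 104.293.
Var(X) = E[X²] − (E[X])² = 104.293 − 53.3046 = 50.988.

50.988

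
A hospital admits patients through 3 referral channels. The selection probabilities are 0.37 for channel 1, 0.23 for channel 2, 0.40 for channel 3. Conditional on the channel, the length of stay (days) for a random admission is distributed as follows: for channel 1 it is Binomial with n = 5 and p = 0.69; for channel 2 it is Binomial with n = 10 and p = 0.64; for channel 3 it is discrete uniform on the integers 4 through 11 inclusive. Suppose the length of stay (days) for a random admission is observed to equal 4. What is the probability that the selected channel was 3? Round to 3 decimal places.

Likelihoods P(X=4 | ·): 1: 0.35134; 2: 0.0766927; 3: 0.125.
Posterior ∝ prior × likelihood. Numerator for 3: 0.4·0.125 = 0.05.
Normalizing constant: 0.37·0.35134 + 0.23·0.0766927 + 0.4·0.125 = 0.197635.
P(3 | observation) = 0.05 / 0.197635 = 0.252991.

0.253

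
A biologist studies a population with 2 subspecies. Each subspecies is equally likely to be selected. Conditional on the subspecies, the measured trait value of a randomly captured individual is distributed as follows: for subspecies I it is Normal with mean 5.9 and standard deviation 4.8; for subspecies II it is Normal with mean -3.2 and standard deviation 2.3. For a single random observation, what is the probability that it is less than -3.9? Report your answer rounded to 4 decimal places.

0.2005

Conditional on each subspecies, P(X < -3.9): I: 0.0205923; II: 0.380431.
By total probability, P(X < -3.9) = 0.5·0.0205923 + 0.5·0.380431 = 0.200512.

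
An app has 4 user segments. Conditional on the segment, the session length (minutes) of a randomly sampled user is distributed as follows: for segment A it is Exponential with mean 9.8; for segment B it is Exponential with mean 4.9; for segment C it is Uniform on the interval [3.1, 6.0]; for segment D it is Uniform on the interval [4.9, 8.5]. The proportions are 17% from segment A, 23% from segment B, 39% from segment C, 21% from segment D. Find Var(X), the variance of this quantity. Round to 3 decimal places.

Per component, A: μ=9.8, E[X²]=192.08; B: μ=4.9, E[X²]=48.02; C: μ=4.55, E[X²]=21.4033; D: μ=6.7, E[X²]=45.97.
E[X] = 0.17·9.8 + 0.23·4.9 + 0.39·4.55 + 0.21·6.7 = 5.9745.
E[X²] = 0.17·192.08 + 0.23·48.02 + 0.39·21.4033 + 0.21·45.97 = 61.6992.
Var(X) = E[X²] − (E[X])² = 61.6992 − 35.6947 = 26.0045.

26.005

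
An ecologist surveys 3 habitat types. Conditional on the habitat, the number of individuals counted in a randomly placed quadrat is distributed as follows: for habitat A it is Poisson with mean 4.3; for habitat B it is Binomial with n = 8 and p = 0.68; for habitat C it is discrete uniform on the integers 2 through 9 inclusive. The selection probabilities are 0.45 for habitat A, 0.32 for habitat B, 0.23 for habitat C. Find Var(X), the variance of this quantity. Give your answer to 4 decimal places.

Per component, A: μ=4.3, E[X²]=22.79; B: μ=5.44, E[X²]=31.3344; C: μ=5.5, E[X²]=35.5.
E[X] = 0.45·4.3 + 0.32·5.44 + 0.23·5.5 = 4.9408.
E[X²] = 0.45·22.79 + 0.32·31.3344 + 0.23·35.5 = 28.4475.
Var(X) = E[X²] − (E[X])² = 28.4475 − 24.4115 = 4.036.

4.0360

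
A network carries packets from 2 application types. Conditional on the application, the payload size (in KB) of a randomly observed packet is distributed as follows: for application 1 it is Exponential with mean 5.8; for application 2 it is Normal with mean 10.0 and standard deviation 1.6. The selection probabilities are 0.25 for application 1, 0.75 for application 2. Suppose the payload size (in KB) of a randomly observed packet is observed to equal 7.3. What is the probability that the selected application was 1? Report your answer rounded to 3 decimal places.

0.214

Likelihoods f(7.3 | ·): 1: 0.0489734; 2: 0.0600384.
Posterior ∝ prior × likelihood. Numerator for 1: 0.25·0.0489734 = 0.0122433.
Normalizing constant: 0.25·0.0489734 + 0.75·0.0600384 = 0.0572722.
P(1 | observation) = 0.0122433 / 0.0572722 = 0.213775.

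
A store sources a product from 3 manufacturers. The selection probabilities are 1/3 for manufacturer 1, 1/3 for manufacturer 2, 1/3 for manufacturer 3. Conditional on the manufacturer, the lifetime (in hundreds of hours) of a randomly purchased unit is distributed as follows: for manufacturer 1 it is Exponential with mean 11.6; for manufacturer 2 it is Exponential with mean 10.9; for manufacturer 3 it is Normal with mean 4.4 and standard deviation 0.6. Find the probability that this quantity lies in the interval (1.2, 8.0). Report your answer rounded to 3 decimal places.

Conditional on each manufacturer, P(1.2 < X < 8.0): 1: 0.399974; 2: 0.41574; 3: 1.
By total probability, P(1.2 < X < 8.0) = 0.333333·0.399974 + 0.333333·0.41574 + 0.333333·1 = 0.605238.

0.605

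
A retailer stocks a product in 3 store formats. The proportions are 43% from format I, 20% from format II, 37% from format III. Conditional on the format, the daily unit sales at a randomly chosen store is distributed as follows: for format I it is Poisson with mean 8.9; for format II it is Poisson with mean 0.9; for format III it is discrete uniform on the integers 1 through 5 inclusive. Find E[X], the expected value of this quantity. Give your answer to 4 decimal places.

Component means — I: 8.9; II: 0.9; III: 3.
E[X] = 0.43·8.9 + 0.2·0.9 + 0.37·3 = 5.117.

5.1170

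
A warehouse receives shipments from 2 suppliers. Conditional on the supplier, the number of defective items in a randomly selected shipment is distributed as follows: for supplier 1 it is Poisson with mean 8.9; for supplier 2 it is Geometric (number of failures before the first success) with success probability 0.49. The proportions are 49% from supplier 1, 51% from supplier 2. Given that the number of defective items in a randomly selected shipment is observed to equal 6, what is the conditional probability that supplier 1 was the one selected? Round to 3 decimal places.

Likelihoods P(X=6 | ·): 1: 0.0941427; 2: 0.00862218.
Posterior ∝ prior × likelihood. Numerator for 1: 0.49·0.0941427 = 0.0461299.
Normalizing constant: 0.49·0.0941427 + 0.51·0.00862218 = 0.0505272.
P(1 | observation) = 0.0461299 / 0.0505272 = 0.912971.

0.913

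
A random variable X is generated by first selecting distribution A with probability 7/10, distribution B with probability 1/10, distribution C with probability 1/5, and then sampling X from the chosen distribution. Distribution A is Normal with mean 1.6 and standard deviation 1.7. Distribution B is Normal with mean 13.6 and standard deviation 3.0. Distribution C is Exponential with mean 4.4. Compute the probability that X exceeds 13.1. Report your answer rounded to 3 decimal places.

Conditional on each component, P(X > 13.1): A: 6.67899e-12; B: 0.566184; C: 0.0509315.
By total probability, P(X > 13.1) = 0.7·6.67899e-12 + 0.1·0.566184 + 0.2·0.0509315 = 0.0668047.

0.067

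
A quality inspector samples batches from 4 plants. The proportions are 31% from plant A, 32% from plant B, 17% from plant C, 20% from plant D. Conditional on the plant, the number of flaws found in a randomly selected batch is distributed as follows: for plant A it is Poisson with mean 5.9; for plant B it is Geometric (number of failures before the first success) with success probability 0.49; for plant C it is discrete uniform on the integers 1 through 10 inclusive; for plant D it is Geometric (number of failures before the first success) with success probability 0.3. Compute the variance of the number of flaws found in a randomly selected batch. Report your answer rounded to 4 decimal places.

Per component, A: μ=5.9, E[X²]=40.71; B: μ=1.04082, E[X²]=3.20741; C: μ=5.5, E[X²]=38.5; D: μ=2.33333, E[X²]=13.2222.
E[X] = 0.31·5.9 + 0.32·1.04082 + 0.17·5.5 + 0.2·2.33333 = 3.56373.
E[X²] = 0.31·40.71 + 0.32·3.20741 + 0.17·38.5 + 0.2·13.2222 = 22.8359.
Var(X) = E[X²] − (E[X])² = 22.8359 − 12.7002 = 10.1358.

10.1358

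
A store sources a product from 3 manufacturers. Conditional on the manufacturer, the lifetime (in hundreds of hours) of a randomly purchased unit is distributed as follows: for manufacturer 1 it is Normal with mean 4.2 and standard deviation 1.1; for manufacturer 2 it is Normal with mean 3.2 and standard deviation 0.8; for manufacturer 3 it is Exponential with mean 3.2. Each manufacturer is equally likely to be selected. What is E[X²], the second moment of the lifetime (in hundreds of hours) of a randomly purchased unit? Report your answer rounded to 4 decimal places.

For each component E[X²] = Var + (mean)², giving 1: 18.85; 2: 10.88; 3: 20.48.
Overall E[X²] = 0.333333·18.85 + 0.333333·10.88 + 0.333333·20.48 = 16.7367.

16.7367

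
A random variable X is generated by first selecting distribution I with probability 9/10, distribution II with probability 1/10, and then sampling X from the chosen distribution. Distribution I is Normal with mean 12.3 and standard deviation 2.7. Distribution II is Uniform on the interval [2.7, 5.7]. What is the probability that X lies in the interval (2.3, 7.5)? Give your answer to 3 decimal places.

0.134

Conditional on each component, P(2.3 < X < 7.5): I: 0.0376139; II: 1.
By total probability, P(2.3 < X < 7.5) = 0.9·0.0376139 + 0.1·1 = 0.133853.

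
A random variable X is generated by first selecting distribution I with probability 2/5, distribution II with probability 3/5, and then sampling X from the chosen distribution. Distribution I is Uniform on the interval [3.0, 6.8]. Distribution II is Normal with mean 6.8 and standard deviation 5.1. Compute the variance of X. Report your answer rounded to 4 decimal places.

16.9537

Per component, I: μ=4.9, E[X²]=25.2133; II: μ=6.8, E[X²]=72.25.
E[X] = 0.4·4.9 + 0.6·6.8 = 6.04.
E[X²] = 0.4·25.2133 + 0.6·72.25 = 53.4353.
Var(X) = E[X²] − (E[X])² = 53.4353 − 36.4816 = 16.9537.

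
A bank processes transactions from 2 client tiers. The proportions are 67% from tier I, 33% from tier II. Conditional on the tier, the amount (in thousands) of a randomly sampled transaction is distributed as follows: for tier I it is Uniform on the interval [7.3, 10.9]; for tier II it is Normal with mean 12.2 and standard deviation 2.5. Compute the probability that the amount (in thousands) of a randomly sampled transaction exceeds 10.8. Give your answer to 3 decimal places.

Conditional on each tier, P(X > 10.8): I: 0.0277778; II: 0.71226.
By total probability, P(X > 10.8) = 0.67·0.0277778 + 0.33·0.71226 = 0.253657.

0.254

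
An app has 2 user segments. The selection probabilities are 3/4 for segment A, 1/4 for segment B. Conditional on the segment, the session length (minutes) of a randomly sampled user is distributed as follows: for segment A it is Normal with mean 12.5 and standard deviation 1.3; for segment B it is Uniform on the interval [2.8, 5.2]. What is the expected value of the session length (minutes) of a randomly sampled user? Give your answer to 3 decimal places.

10.375

Component means — A: 12.5; B: 4.
E[X] = 0.75·12.5 + 0.25·4 = 10.375.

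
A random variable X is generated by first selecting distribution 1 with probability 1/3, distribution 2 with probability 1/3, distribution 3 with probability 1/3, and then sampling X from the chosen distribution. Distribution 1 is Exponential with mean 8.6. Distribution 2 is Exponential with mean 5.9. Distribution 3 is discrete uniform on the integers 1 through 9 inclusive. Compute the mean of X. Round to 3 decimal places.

6.500

Component means — 1: 8.6; 2: 5.9; 3: 5.
E[X] = 0.333333·8.6 + 0.333333·5.9 + 0.333333·5 = 6.5.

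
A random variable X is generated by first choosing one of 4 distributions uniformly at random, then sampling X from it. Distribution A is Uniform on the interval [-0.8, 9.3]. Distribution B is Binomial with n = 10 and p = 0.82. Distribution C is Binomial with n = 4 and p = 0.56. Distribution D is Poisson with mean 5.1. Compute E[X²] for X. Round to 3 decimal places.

33.098

For each component E[X²] = Var + (mean)², giving A: 26.5633; B: 68.716; C: 6.0032; D: 31.11.
Overall E[X²] = 0.25·26.5633 + 0.25·68.716 + 0.25·6.0032 + 0.25·31.11 = 33.0981.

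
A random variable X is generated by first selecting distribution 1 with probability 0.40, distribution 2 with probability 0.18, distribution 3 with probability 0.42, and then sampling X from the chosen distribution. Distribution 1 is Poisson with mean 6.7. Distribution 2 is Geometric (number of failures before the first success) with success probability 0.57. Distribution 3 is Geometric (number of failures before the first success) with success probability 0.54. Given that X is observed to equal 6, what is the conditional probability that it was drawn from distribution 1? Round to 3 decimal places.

Likelihoods P(X=6 | ·): 1: 0.154648; 2: 0.00360318; 3: 0.00511612.
Posterior ∝ prior × likelihood. Numerator for 1: 0.4·0.154648 = 0.0618591.
Normalizing constant: 0.4·0.154648 + 0.18·0.00360318 + 0.42·0.00511612 = 0.0646564.
P(1 | observation) = 0.0618591 / 0.0646564 = 0.956735.

0.957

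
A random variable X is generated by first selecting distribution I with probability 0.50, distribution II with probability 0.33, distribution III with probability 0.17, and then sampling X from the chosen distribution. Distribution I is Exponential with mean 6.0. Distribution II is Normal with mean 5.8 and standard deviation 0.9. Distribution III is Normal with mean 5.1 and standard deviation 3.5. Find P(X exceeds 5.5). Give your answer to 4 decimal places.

0.4853

Conditional on each component, P(X > 5.5): I: 0.39985; II: 0.630559; III: 0.454506.
By total probability, P(X > 5.5) = 0.5·0.39985 + 0.33·0.630559 + 0.17·0.454506 = 0.485275.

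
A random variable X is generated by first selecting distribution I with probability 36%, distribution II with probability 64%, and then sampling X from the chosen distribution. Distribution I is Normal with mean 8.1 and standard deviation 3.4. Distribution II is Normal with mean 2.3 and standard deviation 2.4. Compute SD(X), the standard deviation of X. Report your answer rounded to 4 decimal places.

Per component, I: μ=8.1, E[X²]=77.17; II: μ=2.3, E[X²]=11.05.
E[X] = 0.36·8.1 + 0.64·2.3 = 4.388.
E[X²] = 0.36·77.17 + 0.64·11.05 = 34.8532.
Var(X) = E[X²] − (E[X])² = 34.8532 − 19.2545 = 15.5987.
SD(X) = √15.5987 = 3.94951.

3.9495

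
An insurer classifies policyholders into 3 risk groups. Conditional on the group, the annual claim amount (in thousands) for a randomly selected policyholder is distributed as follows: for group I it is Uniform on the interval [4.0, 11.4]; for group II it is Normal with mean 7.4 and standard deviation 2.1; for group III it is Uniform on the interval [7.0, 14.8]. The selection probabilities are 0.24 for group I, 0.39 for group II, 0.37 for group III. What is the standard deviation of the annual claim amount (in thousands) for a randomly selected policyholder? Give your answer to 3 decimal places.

Per component, I: μ=7.7, E[X²]=63.8533; II: μ=7.4, E[X²]=59.17; III: μ=10.9, E[X²]=123.88.
E[X] = 0.24·7.7 + 0.39·7.4 + 0.37·10.9 = 8.767.
E[X²] = 0.24·63.8533 + 0.39·59.17 + 0.37·123.88 = 84.2367.
Var(X) = E[X²] − (E[X])² = 84.2367 − 76.8603 = 7.37641.
SD(X) = √7.37641 = 2.71595.

2.716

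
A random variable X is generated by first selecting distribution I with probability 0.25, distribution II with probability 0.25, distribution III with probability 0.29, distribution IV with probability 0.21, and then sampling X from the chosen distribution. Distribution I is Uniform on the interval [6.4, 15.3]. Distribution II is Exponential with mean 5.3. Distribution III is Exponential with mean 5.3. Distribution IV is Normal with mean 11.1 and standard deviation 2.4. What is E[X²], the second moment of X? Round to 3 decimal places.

For each component E[X²] = Var + (mean)², giving I: 124.323; II: 56.18; III: 56.18; IV: 128.97.
Overall E[X²] = 0.25·124.323 + 0.25·56.18 + 0.29·56.18 + 0.21·128.97 = 88.5017.

88.502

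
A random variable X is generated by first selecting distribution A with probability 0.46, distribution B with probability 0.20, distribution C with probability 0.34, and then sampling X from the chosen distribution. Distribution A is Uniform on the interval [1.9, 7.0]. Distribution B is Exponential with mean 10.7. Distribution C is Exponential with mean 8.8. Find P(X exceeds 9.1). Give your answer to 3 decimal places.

0.206

Conditional on each component, P(X > 9.1): A: 0; B: 0.427215; C: 0.355549.
By total probability, P(X > 9.1) = 0.46·0 + 0.2·0.427215 + 0.34·0.355549 = 0.20633.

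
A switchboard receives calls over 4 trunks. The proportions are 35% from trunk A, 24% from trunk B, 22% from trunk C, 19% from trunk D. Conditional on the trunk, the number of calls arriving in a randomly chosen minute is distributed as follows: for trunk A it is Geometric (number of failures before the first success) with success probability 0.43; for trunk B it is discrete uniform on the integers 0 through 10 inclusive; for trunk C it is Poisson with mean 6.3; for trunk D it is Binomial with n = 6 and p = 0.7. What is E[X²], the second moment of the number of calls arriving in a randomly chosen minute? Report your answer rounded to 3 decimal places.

For each component E[X²] = Var + (mean)², giving A: 4.83991; B: 35; C: 45.99; D: 18.9.
Overall E[X²] = 0.35·4.83991 + 0.24·35 + 0.22·45.99 + 0.19·18.9 = 23.8028.

23.803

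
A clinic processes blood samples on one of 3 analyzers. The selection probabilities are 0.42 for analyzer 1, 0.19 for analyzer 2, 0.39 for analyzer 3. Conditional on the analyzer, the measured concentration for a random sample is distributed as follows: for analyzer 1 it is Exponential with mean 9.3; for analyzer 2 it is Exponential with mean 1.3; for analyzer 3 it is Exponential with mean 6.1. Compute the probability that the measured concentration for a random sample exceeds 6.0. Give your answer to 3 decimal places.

Conditional on each analyzer, P(X > 6.0): 1: 0.524578; 2: 0.00989838; 3: 0.37396.
By total probability, P(X > 6.0) = 0.42·0.524578 + 0.19·0.00989838 + 0.39·0.37396 = 0.368048.

0.368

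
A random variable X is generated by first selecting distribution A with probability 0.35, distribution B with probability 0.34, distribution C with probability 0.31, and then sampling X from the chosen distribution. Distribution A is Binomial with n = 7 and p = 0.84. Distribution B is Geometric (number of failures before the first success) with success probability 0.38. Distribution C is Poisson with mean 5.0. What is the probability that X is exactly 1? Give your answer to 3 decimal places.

Conditional on each component, P(X = 1): A: 9.865e-05; B: 0.2356; C: 0.0336897.
By total probability, P(X = 1) = 0.35·9.865e-05 + 0.34·0.2356 + 0.31·0.0336897 = 0.0905823.

0.091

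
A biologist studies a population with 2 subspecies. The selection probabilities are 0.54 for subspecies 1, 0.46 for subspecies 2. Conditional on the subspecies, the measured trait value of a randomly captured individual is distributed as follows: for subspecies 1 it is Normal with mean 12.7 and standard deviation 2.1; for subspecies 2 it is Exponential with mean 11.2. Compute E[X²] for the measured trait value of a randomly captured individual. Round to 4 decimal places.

For each component E[X²] = Var + (mean)², giving 1: 165.7; 2: 250.88.
Overall E[X²] = 0.54·165.7 + 0.46·250.88 = 204.883.

204.8828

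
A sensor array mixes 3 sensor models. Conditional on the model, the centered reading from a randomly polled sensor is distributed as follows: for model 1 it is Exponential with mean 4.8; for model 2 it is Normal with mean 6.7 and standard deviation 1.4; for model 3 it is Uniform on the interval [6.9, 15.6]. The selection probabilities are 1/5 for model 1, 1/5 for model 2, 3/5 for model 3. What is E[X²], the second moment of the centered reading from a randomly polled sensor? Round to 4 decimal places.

98.3080

For each component E[X²] = Var + (mean)², giving 1: 46.08; 2: 46.85; 3: 132.87.
Overall E[X²] = 0.2·46.08 + 0.2·46.85 + 0.6·132.87 = 98.308.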